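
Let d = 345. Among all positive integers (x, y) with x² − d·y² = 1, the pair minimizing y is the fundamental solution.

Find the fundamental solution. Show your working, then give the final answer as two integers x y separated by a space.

√345 → a₀=18, period (1,1,2,1,6,1,2,1,1,36); ℓ=10 even so k=9
k=0  a_k=18  p_k/q_k = 18/1
k=1  a_k=1  p_k/q_k = 19/1
k=2  a_k=1  p_k/q_k = 37/2
…
k=4  a_k=1  p_k/q_k = 130/7
…
k=6  a_k=1  p_k/q_k = 1003/54
k=7  a_k=2  p_k/q_k = 2879/155
k=8  a_k=1  p_k/q_k = 3882/209
k=9  a_k=1  p_k/q_k = 6761/364
(x₁, y₁) = (6761, 364);  6761² − 345·364² = 1 ✓

6761 364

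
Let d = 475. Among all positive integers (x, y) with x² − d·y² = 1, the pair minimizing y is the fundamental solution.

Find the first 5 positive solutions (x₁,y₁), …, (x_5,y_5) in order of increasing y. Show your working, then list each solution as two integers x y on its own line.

57799 2652
6681448801 306565896
772362118440199 35438404443156
89283516160768675201 4096608676513381392
10320995900380175197444999 473559769752155457709260

[21; 1,3,1,6,2,6,1,3,1,42] for √475; ℓ=10 ⇒ convergent index 9
i=0: a=21 ⇒ p=21, q=1
i=1: a=1 ⇒ p=22, q=1
…
i=4: a=6 ⇒ p=741, q=34
i=5: a=2 ⇒ p=1591, q=73
…
i=7: a=1 ⇒ p=11878, q=545
i=8: a=3 ⇒ p=45921, q=2107
i=9: a=1 ⇒ p=57799, q=2652
→ (57799, 2652).  Check: 57799²=3340724401, 475·2652²=3340724400, difference 1.
n=2: (57799,2652)∘(57799,2652) = (57799·57799+475·2652·2652, 57799·2652+2652·57799) = (6681448801,306565896)
n=3: (6681448801,306565896)∘(57799,2652) = (57799·6681448801+475·2652·306565896, 57799·306565896+2652·6681448801) = (772362118440199,35438404443156)
n=4: (772362118440199,35438404443156)∘(57799,2652) = (57799·772362118440199+475·2652·35438404443156, 57799·35438404443156+2652·772362118440199) = (89283516160768675201,4096608676513381392)
n=5: (89283516160768675201,4096608676513381392)∘(57799,2652) = (57799·89283516160768675201+475·2652·4096608676513381392, 57799·4096608676513381392+2652·89283516160768675201) = (10320995900380175197444999,473559769752155457709260)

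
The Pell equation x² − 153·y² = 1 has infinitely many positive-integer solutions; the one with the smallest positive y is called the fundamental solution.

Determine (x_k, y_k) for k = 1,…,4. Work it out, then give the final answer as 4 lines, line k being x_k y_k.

2177 176
9478657 766304
41270070401 3336487440
179689877047297 14527065547456

[12; 2,1,2,2,2,1,2,24] for √153; ℓ=8 ⇒ convergent index 7
a_0=12:  p_0=12·1+0=12,  q_0=12·0+1=1
…
a_4=2:  p_4=2·99+37=235,  q_4=2·8+3=19
…
a_6=1:  p_6=1·569+235=804,  q_6=1·46+19=65
a_7=2:  p_7=2·804+569=2177,  q_7=2·65+46=176
→ (2177, 176).  Check: 2177²=4739329, 153·176²=4739328, difference 1.
k=2:  x_2 = 2177·2177+153·176·176 = 9478657,  y_2 = 2177·176+176·2177 = 766304
k=3:  x_3 = 2177·9478657+153·176·766304 = 41270070401,  y_3 = 2177·766304+176·9478657 = 3336487440
k=4:  x_4 = 2177·41270070401+153·176·3336487440 = 179689877047297,  y_4 = 2177·3336487440+176·41270070401 = 14527065547456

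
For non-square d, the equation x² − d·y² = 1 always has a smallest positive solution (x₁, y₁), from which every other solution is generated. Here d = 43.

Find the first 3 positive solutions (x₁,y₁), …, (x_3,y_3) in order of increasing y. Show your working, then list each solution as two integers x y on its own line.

3482 531
24248647 3697884
168867574226 25752063645

√43 = [6; 1,1,3,1,5,1,3,1,1,12, …], period ℓ=10 (even) → k=9
step 0: (6, 1)  from 6·(1,0) + (0,1)
step 1: (7, 1)  from 1·(6,1) + (1,0)
step 2: (13, 2)  from 1·(7,1) + (6,1)
step 3: (46, 7)  from 3·(13,2) + (7,1)
step 4: (59, 9)  from 1·(46,7) + (13,2)
step 5: (341, 52)  from 5·(59,9) + (46,7)
step 6: (400, 61)  from 1·(341,52) + (59,9)
step 7: (1541, 235)  from 3·(400,61) + (341,52)
step 8: (1941, 296)  from 1·(1541,235) + (400,61)
step 9: (3482, 531)  from 1·(1941,296) + (1541,235)
→ (3482, 531).  Check: 3482²=12124324, 43·531²=12124323, difference 1.
k=2:  x_2 = 3482·3482+43·531·531 = 24248647,  y_2 = 3482·531+531·3482 = 3697884
k=3:  x_3 = 3482·24248647+43·531·3697884 = 168867574226,  y_3 = 3482·3697884+531·24248647 = 25752063645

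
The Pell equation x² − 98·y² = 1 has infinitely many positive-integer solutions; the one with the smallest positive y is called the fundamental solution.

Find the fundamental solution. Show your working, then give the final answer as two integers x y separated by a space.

99 10

√98 → a₀=9, period (1,8,1,18); ℓ=4 even so k=3
k=0  a_k=9  p_k/q_k = 9/1
…
k=2  a_k=8  p_k/q_k = 89/9
k=3  a_k=1  p_k/q_k = 99/10
(x₁, y₁) = (99, 10);  99² − 98·10² = 1 ✓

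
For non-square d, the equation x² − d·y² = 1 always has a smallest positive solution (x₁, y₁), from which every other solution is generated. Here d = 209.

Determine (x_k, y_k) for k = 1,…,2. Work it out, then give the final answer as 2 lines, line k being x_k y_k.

[14; 2,5,3,2,3,5,2,28] for √209; ℓ=8 ⇒ convergent index 7
a_0=14:  p_0=14·1+0=14,  q_0=14·0+1=1
a_1=2:  p_1=2·14+1=29,  q_1=2·1+0=2
a_2=5:  p_2=5·29+14=159,  q_2=5·2+1=11
a_3=3:  p_3=3·159+29=506,  q_3=3·11+2=35
…
a_5=3:  p_5=3·1171+506=4019,  q_5=3·81+35=278
a_6=5:  p_6=5·4019+1171=21266,  q_6=5·278+81=1471
a_7=2:  p_7=2·21266+4019=46551,  q_7=2·1471+278=3220
(x₁, y₁) = (46551, 3220);  46551² − 209·3220² = 1 ✓
k=2:  x_2 = 46551·46551+209·3220·3220 = 4333991201,  y_2 = 46551·3220+3220·46551 = 299788440

46551 3220
4333991201 299788440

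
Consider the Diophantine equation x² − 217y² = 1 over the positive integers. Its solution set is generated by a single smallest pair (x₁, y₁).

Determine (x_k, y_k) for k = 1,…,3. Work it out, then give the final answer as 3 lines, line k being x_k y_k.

3844063 260952
29553640695937 2006231855952
227212113429087499999 15424163293772565000

√217 → a₀=14, period (1,2,1,2,1,…,2,1,28); ℓ=16 even so k=15
k=0  a_k=14  p_k/q_k = 14/1
k=1  a_k=1  p_k/q_k = 15/1
k=2  a_k=2  p_k/q_k = 44/3
k=3  a_k=1  p_k/q_k = 59/4
k=4  a_k=2  p_k/q_k = 162/11
k=5  a_k=1  p_k/q_k = 221/15
k=6  a_k=1  p_k/q_k = 383/26
k=7  a_k=9  p_k/q_k = 3668/249
k=8  a_k=4  p_k/q_k = 15055/1022
k=9  a_k=9  p_k/q_k = 139163/9447
k=10  a_k=1  p_k/q_k = 154218/10469
k=11  a_k=1  p_k/q_k = 293381/19916
k=12  a_k=2  p_k/q_k = 740980/50301
k=13  a_k=1  p_k/q_k = 1034361/70217
k=14  a_k=2  p_k/q_k = 2809702/190735
k=15  a_k=1  p_k/q_k = 3844063/260952
fundamental: x₁=3844063, y₁=260952  (since 14776820347969 − 217·68095946304 = 1)
k=2:  x_2 = 3844063·3844063+217·260952·260952 = 29553640695937,  y_2 = 3844063·260952+260952·3844063 = 2006231855952
k=3:  x_3 = 3844063·29553640695937+217·260952·2006231855952 = 227212113429087499999,  y_3 = 3844063·2006231855952+260952·29553640695937 = 15424163293772565000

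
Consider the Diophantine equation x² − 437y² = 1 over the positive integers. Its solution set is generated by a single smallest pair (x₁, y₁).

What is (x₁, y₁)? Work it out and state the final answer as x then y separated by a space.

4599 220

[20; 1,9,2,9,1,40] for √437; ℓ=6 ⇒ convergent index 5
a_0=20:  p_0=20·1+0=20,  q_0=20·0+1=1
…
a_2=9:  p_2=9·21+20=209,  q_2=9·1+1=10
a_3=2:  p_3=2·209+21=439,  q_3=2·10+1=21
a_4=9:  p_4=9·439+209=4160,  q_4=9·21+10=199
a_5=1:  p_5=1·4160+439=4599,  q_5=1·199+21=220
fundamental: x₁=4599, y₁=220  (since 21150801 − 437·48400 = 1)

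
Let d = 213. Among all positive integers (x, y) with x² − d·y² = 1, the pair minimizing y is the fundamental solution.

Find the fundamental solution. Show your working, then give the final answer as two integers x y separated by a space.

√213 → a₀=14, period (1,1,2,6,1,8,1,6,2,1,1,28); ℓ=12 even so k=11
step 0: (14, 1)  from 14·(1,0) + (0,1)
step 1: (15, 1)  from 1·(14,1) + (1,0)
step 2: (29, 2)  from 1·(15,1) + (14,1)
step 3: (73, 5)  from 2·(29,2) + (15,1)
step 4: (467, 32)  from 6·(73,5) + (29,2)
…
step 7: (5327, 365)  from 1·(4787,328) + (540,37)
step 8: (36749, 2518)  from 6·(5327,365) + (4787,328)
step 9: (78825, 5401)  from 2·(36749,2518) + (5327,365)
step 10: (115574, 7919)  from 1·(78825,5401) + (36749,2518)
step 11: (194399, 13320)  from 1·(115574,7919) + (78825,5401)
fundamental: x₁=194399, y₁=13320  (since 37790971201 − 213·177422400 = 1)

194399 13320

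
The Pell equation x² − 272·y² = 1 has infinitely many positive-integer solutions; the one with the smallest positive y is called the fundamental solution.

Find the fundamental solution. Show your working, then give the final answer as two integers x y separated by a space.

33 2

√272 = [16; 2,32, …], period ℓ=2 (even) → k=1
step 0: (16, 1)  from 16·(1,0) + (0,1)
step 1: (33, 2)  from 2·(16,1) + (1,0)
fundamental: x₁=33, y₁=2  (since 1089 − 272·4 = 1)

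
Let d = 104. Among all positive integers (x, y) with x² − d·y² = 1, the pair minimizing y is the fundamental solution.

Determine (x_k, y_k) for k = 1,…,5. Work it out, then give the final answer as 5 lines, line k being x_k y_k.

√104 = [10; 5,20, …], period ℓ=2 (even) → k=1
step 0: (10, 1)  from 10·(1,0) + (0,1)
step 1: (51, 5)  from 5·(10,1) + (1,0)
→ (51, 5).  Check: 51²=2601, 104·5²=2600, difference 1.
(51+5√104)^2 = 5201 + 510√104
(51+5√104)^3 = 530451 + 52015√104
(51+5√104)^4 = 54100801 + 5305020√104
(51+5√104)^5 = 5517751251 + 541060025√104

51 5
5201 510
530451 52015
54100801 5305020
5517751251 541060025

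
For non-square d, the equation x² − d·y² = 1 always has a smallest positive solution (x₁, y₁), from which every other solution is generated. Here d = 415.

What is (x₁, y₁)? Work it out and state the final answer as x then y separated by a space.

√415 → a₀=20, period (2,1,2,4,6,…,1,2,40); ℓ=16 even so k=15
step 0: (20, 1)  from 20·(1,0) + (0,1)
step 1: (41, 2)  from 2·(20,1) + (1,0)
…
step 3: (163, 8)  from 2·(61,3) + (41,2)
…
step 6: (5154, 253)  from 1·(4441,218) + (713,35)
…
step 14: (6841255, 335824)  from 1·(4730294,232201) + (2110961,103623)
step 15: (18412804, 903849)  from 2·(6841255,335824) + (4730294,232201)
fundamental: x₁=18412804, y₁=903849  (since 339031351142416 − 415·816943014801 = 1)

18412804 903849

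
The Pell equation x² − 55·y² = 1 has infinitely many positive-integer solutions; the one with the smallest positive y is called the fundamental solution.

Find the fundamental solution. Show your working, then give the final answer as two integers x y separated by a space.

d=55: √d = [7; 2,2,2,14] (ℓ=4, even), read p_3/q_3
a_0=7:  p_0=7·1+0=7,  q_0=7·0+1=1
…
a_2=2:  p_2=2·15+7=37,  q_2=2·2+1=5
a_3=2:  p_3=2·37+15=89,  q_3=2·5+2=12
(x₁, y₁) = (89, 12);  89² − 55·12² = 1 ✓

89 12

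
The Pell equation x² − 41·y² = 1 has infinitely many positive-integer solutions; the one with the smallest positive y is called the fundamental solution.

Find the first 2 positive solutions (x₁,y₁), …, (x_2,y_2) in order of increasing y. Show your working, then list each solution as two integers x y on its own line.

2049 320
8396801 1311360

√41 → a₀=6, period (2,2,12); ℓ=3 odd so k=5
a_0=6:  p_0=6·1+0=6,  q_0=6·0+1=1
…
a_2=2:  p_2=2·13+6=32,  q_2=2·2+1=5
a_3=12:  p_3=12·32+13=397,  q_3=12·5+2=62
a_4=2:  p_4=2·397+32=826,  q_4=2·62+5=129
a_5=2:  p_5=2·826+397=2049,  q_5=2·129+62=320
(x₁, y₁) = (2049, 320);  2049² − 41·320² = 1 ✓
n=2: (2049,320)∘(2049,320) = (2049·2049+41·320·320, 2049·320+320·2049) = (8396801,1311360)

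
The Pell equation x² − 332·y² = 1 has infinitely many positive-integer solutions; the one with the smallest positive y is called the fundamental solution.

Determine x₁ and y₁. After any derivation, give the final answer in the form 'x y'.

13447 738

[18; 4,1,1,8,1,1,4,36] for √332; ℓ=8 ⇒ convergent index 7
a_0=18:  p_0=18·1+0=18,  q_0=18·0+1=1
a_1=4:  p_1=4·18+1=73,  q_1=4·1+0=4
…
a_3=1:  p_3=1·91+73=164,  q_3=1·5+4=9
…
a_5=1:  p_5=1·1403+164=1567,  q_5=1·77+9=86
a_6=1:  p_6=1·1567+1403=2970,  q_6=1·86+77=163
a_7=4:  p_7=4·2970+1567=13447,  q_7=4·163+86=738
→ (13447, 738).  Check: 13447²=180821809, 332·738²=180821808, difference 1.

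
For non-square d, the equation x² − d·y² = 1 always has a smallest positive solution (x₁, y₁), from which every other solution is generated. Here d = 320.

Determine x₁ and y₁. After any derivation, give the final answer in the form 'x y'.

[17; 1,7,1,34] for √320; ℓ=4 ⇒ convergent index 3
a_0=17:  p_0=17·1+0=17,  q_0=17·0+1=1
a_1=1:  p_1=1·17+1=18,  q_1=1·1+0=1
a_2=7:  p_2=7·18+17=143,  q_2=7·1+1=8
a_3=1:  p_3=1·143+18=161,  q_3=1·8+1=9
fundamental: x₁=161, y₁=9  (since 25921 − 320·81 = 1)

161 9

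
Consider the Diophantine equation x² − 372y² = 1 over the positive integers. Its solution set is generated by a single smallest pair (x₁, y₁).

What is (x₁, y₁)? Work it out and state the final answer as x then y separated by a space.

12151 630

√372 → a₀=19, period (3,2,12,2,3,38); ℓ=6 even so k=5
k=0  a_k=19  p_k/q_k = 19/1
k=1  a_k=3  p_k/q_k = 58/3
k=2  a_k=2  p_k/q_k = 135/7
k=3  a_k=12  p_k/q_k = 1678/87
k=4  a_k=2  p_k/q_k = 3491/181
k=5  a_k=3  p_k/q_k = 12151/630
(x₁, y₁) = (12151, 630);  12151² − 372·630² = 1 ✓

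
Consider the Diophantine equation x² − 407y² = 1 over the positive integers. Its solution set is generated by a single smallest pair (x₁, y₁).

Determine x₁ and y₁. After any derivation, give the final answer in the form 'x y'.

d=407: √d = [20; 5,1,2,1,5,40] (ℓ=6, even), read p_5/q_5
i=0: a=20 ⇒ p=20, q=1
…
i=2: a=1 ⇒ p=121, q=6
i=3: a=2 ⇒ p=343, q=17
i=4: a=1 ⇒ p=464, q=23
i=5: a=5 ⇒ p=2663, q=132
fundamental: x₁=2663, y₁=132  (since 7091569 − 407·17424 = 1)

2663 132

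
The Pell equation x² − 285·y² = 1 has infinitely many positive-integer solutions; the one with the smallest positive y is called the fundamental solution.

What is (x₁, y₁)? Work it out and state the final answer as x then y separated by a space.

2431 144

[16; 1,7,2,7,1,32] for √285; ℓ=6 ⇒ convergent index 5
a_0=16:  p_0=16·1+0=16,  q_0=16·0+1=1
a_1=1:  p_1=1·16+1=17,  q_1=1·1+0=1
a_2=7:  p_2=7·17+16=135,  q_2=7·1+1=8
…
a_4=7:  p_4=7·287+135=2144,  q_4=7·17+8=127
a_5=1:  p_5=1·2144+287=2431,  q_5=1·127+17=144
fundamental: x₁=2431, y₁=144  (since 5909761 − 285·20736 = 1)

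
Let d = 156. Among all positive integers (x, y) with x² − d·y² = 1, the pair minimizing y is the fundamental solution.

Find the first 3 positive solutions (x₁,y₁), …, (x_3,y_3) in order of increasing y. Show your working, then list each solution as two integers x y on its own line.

25 2
1249 100
62425 4998

√156 → a₀=12, period (2,24); ℓ=2 even so k=1
step 0: (12, 1)  from 12·(1,0) + (0,1)
step 1: (25, 2)  from 2·(12,1) + (1,0)
→ (25, 2).  Check: 25²=625, 156·2²=624, difference 1.
(x_2, y_2) = (25·25 + 156·2·2, 25·2 + 2·25) = (1249, 100)
(x_3, y_3) = (25·1249 + 156·2·100, 25·100 + 2·1249) = (62425, 4998)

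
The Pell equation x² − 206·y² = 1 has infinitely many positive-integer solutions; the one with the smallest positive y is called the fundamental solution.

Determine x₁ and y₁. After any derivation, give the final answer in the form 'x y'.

√206 → a₀=14, period (2,1,5,14,5,1,2,28); ℓ=8 even so k=7
step 0: (14, 1)  from 14·(1,0) + (0,1)
…
step 2: (43, 3)  from 1·(29,2) + (14,1)
step 3: (244, 17)  from 5·(43,3) + (29,2)
step 4: (3459, 241)  from 14·(244,17) + (43,3)
step 5: (17539, 1222)  from 5·(3459,241) + (244,17)
step 6: (20998, 1463)  from 1·(17539,1222) + (3459,241)
step 7: (59535, 4148)  from 2·(20998,1463) + (17539,1222)
(x₁, y₁) = (59535, 4148);  59535² − 206·4148² = 1 ✓

59535 4148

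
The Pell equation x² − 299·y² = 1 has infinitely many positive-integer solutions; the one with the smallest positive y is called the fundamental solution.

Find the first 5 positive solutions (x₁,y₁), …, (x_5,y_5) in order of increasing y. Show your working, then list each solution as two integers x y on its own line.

415 24
344449 19920
285892255 16533576
237290227201 13722848160
196950602684575 11389947439224

d=299: √d = [17; 3,2,3,34] (ℓ=4, even), read p_3/q_3
step 0: (17, 1)  from 17·(1,0) + (0,1)
step 1: (52, 3)  from 3·(17,1) + (1,0)
step 2: (121, 7)  from 2·(52,3) + (17,1)
step 3: (415, 24)  from 3·(121,7) + (52,3)
→ (415, 24).  Check: 415²=172225, 299·24²=172224, difference 1.
k=2:  x_2 = 415·415+299·24·24 = 344449,  y_2 = 415·24+24·415 = 19920
k=3:  x_3 = 415·344449+299·24·19920 = 285892255,  y_3 = 415·19920+24·344449 = 16533576
k=4:  x_4 = 415·285892255+299·24·16533576 = 237290227201,  y_4 = 415·16533576+24·285892255 = 13722848160
k=5:  x_5 = 415·237290227201+299·24·13722848160 = 196950602684575,  y_5 = 415·13722848160+24·237290227201 = 11389947439224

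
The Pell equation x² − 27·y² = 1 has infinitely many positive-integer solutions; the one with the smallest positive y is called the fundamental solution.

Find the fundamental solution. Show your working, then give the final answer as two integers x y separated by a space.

26 5

√27 = [5; 5,10, …], period ℓ=2 (even) → k=1
i=0: a=5 ⇒ p=5, q=1
i=1: a=5 ⇒ p=26, q=5
fundamental: x₁=26, y₁=5  (since 676 − 27·25 = 1)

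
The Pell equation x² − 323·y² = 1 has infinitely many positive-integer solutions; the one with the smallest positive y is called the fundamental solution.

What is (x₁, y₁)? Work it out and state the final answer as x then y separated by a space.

d=323: √d = [17; 1,34] (ℓ=2, even), read p_1/q_1
step 0: (17, 1)  from 17·(1,0) + (0,1)
step 1: (18, 1)  from 1·(17,1) + (1,0)
→ (18, 1).  Check: 18²=324, 323·1²=323, difference 1.

18 1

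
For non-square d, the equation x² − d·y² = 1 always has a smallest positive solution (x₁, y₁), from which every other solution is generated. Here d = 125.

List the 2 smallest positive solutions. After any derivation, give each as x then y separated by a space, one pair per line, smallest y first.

930249 83204
1730726404001 154800875592

√125 → a₀=11, period (5,1,1,5,22); ℓ=5 odd so k=9
k=0  a_k=11  p_k/q_k = 11/1
k=1  a_k=5  p_k/q_k = 56/5
k=2  a_k=1  p_k/q_k = 67/6
k=3  a_k=1  p_k/q_k = 123/11
k=4  a_k=5  p_k/q_k = 682/61
k=5  a_k=22  p_k/q_k = 15127/1353
k=6  a_k=5  p_k/q_k = 76317/6826
…
k=8  a_k=1  p_k/q_k = 167761/15005
k=9  a_k=5  p_k/q_k = 930249/83204
fundamental: x₁=930249, y₁=83204  (since 865363202001 − 125·6922905616 = 1)
k=2:  x_2 = 930249·930249+125·83204·83204 = 1730726404001,  y_2 = 930249·83204+83204·930249 = 154800875592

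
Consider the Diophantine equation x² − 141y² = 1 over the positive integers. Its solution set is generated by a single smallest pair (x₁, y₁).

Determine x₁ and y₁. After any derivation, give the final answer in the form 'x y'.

d=141: √d = [11; 1,6,1,22] (ℓ=4, even), read p_3/q_3
a_0=11:  p_0=11·1+0=11,  q_0=11·0+1=1
…
a_2=6:  p_2=6·12+11=83,  q_2=6·1+1=7
a_3=1:  p_3=1·83+12=95,  q_3=1·7+1=8
→ (95, 8).  Check: 95²=9025, 141·8²=9024, difference 1.

95 8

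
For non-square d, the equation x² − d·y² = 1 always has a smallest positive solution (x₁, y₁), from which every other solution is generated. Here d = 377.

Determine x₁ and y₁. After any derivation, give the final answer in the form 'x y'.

[19; 2,2,2,38] for √377; ℓ=4 ⇒ convergent index 3
step 0: (19, 1)  from 19·(1,0) + (0,1)
…
step 2: (97, 5)  from 2·(39,2) + (19,1)
step 3: (233, 12)  from 2·(97,5) + (39,2)
fundamental: x₁=233, y₁=12  (since 54289 − 377·144 = 1)

233 12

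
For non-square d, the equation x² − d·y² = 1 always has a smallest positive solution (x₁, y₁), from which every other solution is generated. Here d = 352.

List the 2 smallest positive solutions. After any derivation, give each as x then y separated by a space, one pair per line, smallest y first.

77617 4137
12048797377 642203058

√352 = [18; 1,3,5,9,5,3,1,36, …], period ℓ=8 (even) → k=7
a_0=18:  p_0=18·1+0=18,  q_0=18·0+1=1
…
a_4=9:  p_4=9·394+75=3621,  q_4=9·21+4=193
…
a_6=3:  p_6=3·18499+3621=59118,  q_6=3·986+193=3151
a_7=1:  p_7=1·59118+18499=77617,  q_7=1·3151+986=4137
fundamental: x₁=77617, y₁=4137  (since 6024398689 − 352·17114769 = 1)
(77617+4137√352)^2 = 12048797377 + 642203058√352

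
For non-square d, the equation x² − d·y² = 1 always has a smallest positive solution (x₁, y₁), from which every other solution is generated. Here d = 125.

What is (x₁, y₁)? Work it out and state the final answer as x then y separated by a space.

√125 → a₀=11, period (5,1,1,5,22); ℓ=5 odd so k=9
step 0: (11, 1)  from 11·(1,0) + (0,1)
…
step 3: (123, 11)  from 1·(67,6) + (56,5)
step 4: (682, 61)  from 5·(123,11) + (67,6)
step 5: (15127, 1353)  from 22·(682,61) + (123,11)
step 6: (76317, 6826)  from 5·(15127,1353) + (682,61)
…
step 8: (167761, 15005)  from 1·(91444,8179) + (76317,6826)
step 9: (930249, 83204)  from 5·(167761,15005) + (91444,8179)
(x₁, y₁) = (930249, 83204);  930249² − 125·83204² = 1 ✓

930249 83204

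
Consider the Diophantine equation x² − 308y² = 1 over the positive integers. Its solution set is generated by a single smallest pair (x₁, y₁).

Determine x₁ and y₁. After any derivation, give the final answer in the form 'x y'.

351 20

d=308: √d = [17; 1,1,4,1,1,34] (ℓ=6, even), read p_5/q_5
i=0: a=17 ⇒ p=17, q=1
i=1: a=1 ⇒ p=18, q=1
…
i=4: a=1 ⇒ p=193, q=11
i=5: a=1 ⇒ p=351, q=20
→ (351, 20).  Check: 351²=123201, 308·20²=123200, difference 1.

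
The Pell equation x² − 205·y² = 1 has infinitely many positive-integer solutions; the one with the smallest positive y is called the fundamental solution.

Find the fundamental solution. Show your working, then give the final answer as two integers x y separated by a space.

39689 2772

√205 = [14; 3,6,1,4,1,6,3,28, …], period ℓ=8 (even) → k=7
step 0: (14, 1)  from 14·(1,0) + (0,1)
…
step 2: (272, 19)  from 6·(43,3) + (14,1)
step 3: (315, 22)  from 1·(272,19) + (43,3)
step 4: (1532, 107)  from 4·(315,22) + (272,19)
step 5: (1847, 129)  from 1·(1532,107) + (315,22)
step 6: (12614, 881)  from 6·(1847,129) + (1532,107)
step 7: (39689, 2772)  from 3·(12614,881) + (1847,129)
→ (39689, 2772).  Check: 39689²=1575216721, 205·2772²=1575216720, difference 1.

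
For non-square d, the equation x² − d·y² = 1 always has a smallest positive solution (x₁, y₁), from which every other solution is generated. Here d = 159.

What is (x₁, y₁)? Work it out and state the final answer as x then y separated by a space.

1324 105

d=159: √d = [12; 1,1,1,1,3,1,1,1,1,24] (ℓ=10, even), read p_9/q_9
step 0: (12, 1)  from 12·(1,0) + (0,1)
step 1: (13, 1)  from 1·(12,1) + (1,0)
step 2: (25, 2)  from 1·(13,1) + (12,1)
step 3: (38, 3)  from 1·(25,2) + (13,1)
step 4: (63, 5)  from 1·(38,3) + (25,2)
…
step 6: (290, 23)  from 1·(227,18) + (63,5)
step 7: (517, 41)  from 1·(290,23) + (227,18)
step 8: (807, 64)  from 1·(517,41) + (290,23)
step 9: (1324, 105)  from 1·(807,64) + (517,41)
(x₁, y₁) = (1324, 105);  1324² − 159·105² = 1 ✓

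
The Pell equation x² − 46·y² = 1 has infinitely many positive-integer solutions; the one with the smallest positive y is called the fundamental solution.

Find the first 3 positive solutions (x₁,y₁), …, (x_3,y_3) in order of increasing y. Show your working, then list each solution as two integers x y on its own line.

24335 3588
1184384449 174627960
57643991108495 8499142809612

√46 = [6; 1,3,1,1,2,6,2,1,1,3,1,12, …], period ℓ=12 (even) → k=11
k=0  a_k=6  p_k/q_k = 6/1
…
k=2  a_k=3  p_k/q_k = 27/4
…
k=5  a_k=2  p_k/q_k = 156/23
…
k=7  a_k=2  p_k/q_k = 2150/317
k=8  a_k=1  p_k/q_k = 3147/464
k=9  a_k=1  p_k/q_k = 5297/781
k=10  a_k=3  p_k/q_k = 19038/2807
k=11  a_k=1  p_k/q_k = 24335/3588
→ (24335, 3588).  Check: 24335²=592192225, 46·3588²=592192224, difference 1.
n=2: (24335,3588)∘(24335,3588) = (24335·24335+46·3588·3588, 24335·3588+3588·24335) = (1184384449,174627960)
n=3: (1184384449,174627960)∘(24335,3588) = (24335·1184384449+46·3588·174627960, 24335·174627960+3588·1184384449) = (57643991108495,8499142809612)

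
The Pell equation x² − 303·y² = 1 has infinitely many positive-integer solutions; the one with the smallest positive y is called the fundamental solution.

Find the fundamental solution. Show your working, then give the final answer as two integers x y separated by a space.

d=303: √d = [17; 2,2,5,2,2,34] (ℓ=6, even), read p_5/q_5
step 0: (17, 1)  from 17·(1,0) + (0,1)
…
step 4: (1027, 59)  from 2·(470,27) + (87,5)
step 5: (2524, 145)  from 2·(1027,59) + (470,27)
fundamental: x₁=2524, y₁=145  (since 6370576 − 303·21025 = 1)

2524 145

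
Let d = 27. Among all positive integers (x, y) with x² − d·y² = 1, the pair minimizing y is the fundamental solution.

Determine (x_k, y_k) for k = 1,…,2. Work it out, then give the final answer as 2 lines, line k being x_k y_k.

26 5
1351 260

[5; 5,10] for √27; ℓ=2 ⇒ convergent index 1
step 0: (5, 1)  from 5·(1,0) + (0,1)
step 1: (26, 5)  from 5·(5,1) + (1,0)
(x₁, y₁) = (26, 5);  26² − 27·5² = 1 ✓
(x_2, y_2) = (26·26 + 27·5·5, 26·5 + 5·26) = (1351, 260)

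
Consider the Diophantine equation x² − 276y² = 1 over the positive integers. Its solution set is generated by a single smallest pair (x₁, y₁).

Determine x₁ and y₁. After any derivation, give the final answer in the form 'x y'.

7775 468

√276 = [16; 1,1,1,1,2,2,2,1,1,1,1,32, …], period ℓ=12 (even) → k=11
step 0: (16, 1)  from 16·(1,0) + (0,1)
step 1: (17, 1)  from 1·(16,1) + (1,0)
…
step 3: (50, 3)  from 1·(33,2) + (17,1)
…
step 5: (216, 13)  from 2·(83,5) + (50,3)
…
step 7: (1246, 75)  from 2·(515,31) + (216,13)
step 8: (1761, 106)  from 1·(1246,75) + (515,31)
…
step 10: (4768, 287)  from 1·(3007,181) + (1761,106)
step 11: (7775, 468)  from 1·(4768,287) + (3007,181)
→ (7775, 468).  Check: 7775²=60450625, 276·468²=60450624, difference 1.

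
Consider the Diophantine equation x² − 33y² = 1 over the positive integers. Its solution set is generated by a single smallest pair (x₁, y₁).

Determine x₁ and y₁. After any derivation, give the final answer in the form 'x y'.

23 4

√33 = [5; 1,2,1,10, …], period ℓ=4 (even) → k=3
a_0=5:  p_0=5·1+0=5,  q_0=5·0+1=1
…
a_2=2:  p_2=2·6+5=17,  q_2=2·1+1=3
a_3=1:  p_3=1·17+6=23,  q_3=1·3+1=4
fundamental: x₁=23, y₁=4  (since 529 − 33·16 = 1)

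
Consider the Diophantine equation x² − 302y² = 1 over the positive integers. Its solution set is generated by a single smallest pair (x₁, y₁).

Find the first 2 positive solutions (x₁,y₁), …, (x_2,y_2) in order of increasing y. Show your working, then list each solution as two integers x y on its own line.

4276623 246092
36579008568257 2104885414632

√302 = [17; 2,1,1,1,4,…,1,2,34, …], period ℓ=16 (even) → k=15
step 0: (17, 1)  from 17·(1,0) + (0,1)
step 1: (35, 2)  from 2·(17,1) + (1,0)
step 2: (52, 3)  from 1·(35,2) + (17,1)
step 3: (87, 5)  from 1·(52,3) + (35,2)
…
step 6: (1425, 82)  from 2·(643,37) + (139,8)
…
step 9: (36581, 2105)  from 1·(34513,1986) + (2068,119)
step 10: (107675, 6196)  from 2·(36581,2105) + (34513,1986)
…
step 12: (574956, 33085)  from 1·(467281,26889) + (107675,6196)
step 13: (1042237, 59974)  from 1·(574956,33085) + (467281,26889)
step 14: (1617193, 93059)  from 1·(1042237,59974) + (574956,33085)
step 15: (4276623, 246092)  from 2·(1617193,93059) + (1042237,59974)
fundamental: x₁=4276623, y₁=246092  (since 18289504284129 − 302·60561272464 = 1)
k=2:  x_2 = 4276623·4276623+302·246092·246092 = 36579008568257,  y_2 = 4276623·246092+246092·4276623 = 2104885414632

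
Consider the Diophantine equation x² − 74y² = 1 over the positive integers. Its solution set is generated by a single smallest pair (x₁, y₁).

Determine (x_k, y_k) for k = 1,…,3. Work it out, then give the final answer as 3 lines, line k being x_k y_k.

3699 430
27365201 3181140
202447753299 23534073290

√74 → a₀=8, period (1,1,1,1,16); ℓ=5 odd so k=9
k=0  a_k=8  p_k/q_k = 8/1
…
k=2  a_k=1  p_k/q_k = 17/2
k=3  a_k=1  p_k/q_k = 26/3
…
k=8  a_k=1  p_k/q_k = 2228/259
k=9  a_k=1  p_k/q_k = 3699/430
fundamental: x₁=3699, y₁=430  (since 13682601 − 74·184900 = 1)
(x_2, y_2) = (3699·3699 + 74·430·430, 3699·430 + 430·3699) = (27365201, 3181140)
(x_3, y_3) = (3699·27365201 + 74·430·3181140, 3699·3181140 + 430·27365201) = (202447753299, 23534073290)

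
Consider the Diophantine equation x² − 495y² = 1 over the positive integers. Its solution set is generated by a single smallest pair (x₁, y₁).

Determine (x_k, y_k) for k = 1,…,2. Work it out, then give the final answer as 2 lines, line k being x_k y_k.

√495 = [22; 4,44, …], period ℓ=2 (even) → k=1
i=0: a=22 ⇒ p=22, q=1
i=1: a=4 ⇒ p=89, q=4
fundamental: x₁=89, y₁=4  (since 7921 − 495·16 = 1)
(89+4√495)^2 = 15841 + 712√495

89 4
15841 712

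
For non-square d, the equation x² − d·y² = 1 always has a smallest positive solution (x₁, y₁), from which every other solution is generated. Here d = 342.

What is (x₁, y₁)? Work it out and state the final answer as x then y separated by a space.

37 2

√342 = [18; 2,36, …], period ℓ=2 (even) → k=1
a_0=18:  p_0=18·1+0=18,  q_0=18·0+1=1
a_1=2:  p_1=2·18+1=37,  q_1=2·1+0=2
fundamental: x₁=37, y₁=2  (since 1369 − 342·4 = 1)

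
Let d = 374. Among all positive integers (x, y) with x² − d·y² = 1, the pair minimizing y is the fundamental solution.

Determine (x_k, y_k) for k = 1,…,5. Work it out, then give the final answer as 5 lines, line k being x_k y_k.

[19; 2,1,18,1,2,38] for √374; ℓ=6 ⇒ convergent index 5
a_0=19:  p_0=19·1+0=19,  q_0=19·0+1=1
a_1=2:  p_1=2·19+1=39,  q_1=2·1+0=2
…
a_4=1:  p_4=1·1083+58=1141,  q_4=1·56+3=59
a_5=2:  p_5=2·1141+1083=3365,  q_5=2·59+56=174
(x₁, y₁) = (3365, 174);  3365² − 374·174² = 1 ✓
n=2: (3365,174)∘(3365,174) = (3365·3365+374·174·174, 3365·174+174·3365) = (22646449,1171020)
n=3: (22646449,1171020)∘(3365,174) = (3365·22646449+374·174·1171020, 3365·1171020+174·22646449) = (152410598405,7880964426)
n=4: (152410598405,7880964426)∘(3365,174) = (3365·152410598405+374·174·7880964426, 3365·7880964426+174·152410598405) = (1025723304619201,53038889415960)
n=5: (1025723304619201,53038889415960)∘(3365,174) = (3365·1025723304619201+374·174·53038889415960, 3365·53038889415960+174·1025723304619201) = (6903117687676624325,356951717888446374)

3365 174
22646449 1171020
152410598405 7880964426
1025723304619201 53038889415960
6903117687676624325 356951717888446374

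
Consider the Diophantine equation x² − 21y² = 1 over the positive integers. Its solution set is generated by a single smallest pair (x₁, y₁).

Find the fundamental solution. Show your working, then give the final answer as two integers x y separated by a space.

√21 → a₀=4, period (1,1,2,1,1,8); ℓ=6 even so k=5
k=0  a_k=4  p_k/q_k = 4/1
k=1  a_k=1  p_k/q_k = 5/1
…
k=4  a_k=1  p_k/q_k = 32/7
k=5  a_k=1  p_k/q_k = 55/12
fundamental: x₁=55, y₁=12  (since 3025 − 21·144 = 1)

55 12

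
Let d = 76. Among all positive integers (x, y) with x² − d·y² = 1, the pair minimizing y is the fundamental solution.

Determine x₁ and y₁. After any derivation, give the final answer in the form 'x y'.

√76 = [8; 1,2,1,1,5,4,5,1,1,2,1,16, …], period ℓ=12 (even) → k=11
k=0  a_k=8  p_k/q_k = 8/1
…
k=3  a_k=1  p_k/q_k = 35/4
…
k=5  a_k=5  p_k/q_k = 340/39
k=6  a_k=4  p_k/q_k = 1421/163
k=7  a_k=5  p_k/q_k = 7445/854
k=8  a_k=1  p_k/q_k = 8866/1017
…
k=10  a_k=2  p_k/q_k = 41488/4759
k=11  a_k=1  p_k/q_k = 57799/6630
fundamental: x₁=57799, y₁=6630  (since 3340724401 − 76·43956900 = 1)

57799 6630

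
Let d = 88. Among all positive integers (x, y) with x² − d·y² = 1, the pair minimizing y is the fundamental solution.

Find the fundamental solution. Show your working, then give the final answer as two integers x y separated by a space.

197 21

√88 → a₀=9, period (2,1,1,1,2,18); ℓ=6 even so k=5
a_0=9:  p_0=9·1+0=9,  q_0=9·0+1=1
…
a_2=1:  p_2=1·19+9=28,  q_2=1·2+1=3
…
a_4=1:  p_4=1·47+28=75,  q_4=1·5+3=8
a_5=2:  p_5=2·75+47=197,  q_5=2·8+5=21
(x₁, y₁) = (197, 21);  197² − 88·21² = 1 ✓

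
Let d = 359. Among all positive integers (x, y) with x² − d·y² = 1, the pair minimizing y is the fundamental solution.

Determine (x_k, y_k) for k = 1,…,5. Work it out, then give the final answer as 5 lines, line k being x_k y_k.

d=359: √d = [18; 1,17,1,36] (ℓ=4, even), read p_3/q_3
a_0=18:  p_0=18·1+0=18,  q_0=18·0+1=1
a_1=1:  p_1=1·18+1=19,  q_1=1·1+0=1
a_2=17:  p_2=17·19+18=341,  q_2=17·1+1=18
a_3=1:  p_3=1·341+19=360,  q_3=1·18+1=19
→ (360, 19).  Check: 360²=129600, 359·19²=129599, difference 1.
(x_2, y_2) = (360·360 + 359·19·19, 360·19 + 19·360) = (259199, 13680)
(x_3, y_3) = (360·259199 + 359·19·13680, 360·13680 + 19·259199) = (186622920, 9849581)
(x_4, y_4) = (360·186622920 + 359·19·9849581, 360·9849581 + 19·186622920) = (134368243201, 7091684640)
(x_5, y_5) = (360·134368243201 + 359·19·7091684640, 360·7091684640 + 19·134368243201) = (96744948481800, 5106003091219)

360 19
259199 13680
186622920 9849581
134368243201 7091684640
96744948481800 5106003091219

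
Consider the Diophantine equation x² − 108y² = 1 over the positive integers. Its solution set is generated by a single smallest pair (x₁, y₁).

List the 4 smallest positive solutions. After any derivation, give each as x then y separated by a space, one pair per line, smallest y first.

√108 = [10; 2,1,1,4,1,1,2,20, …], period ℓ=8 (even) → k=7
k=0  a_k=10  p_k/q_k = 10/1
k=1  a_k=2  p_k/q_k = 21/2
…
k=4  a_k=4  p_k/q_k = 239/23
…
k=6  a_k=1  p_k/q_k = 530/51
k=7  a_k=2  p_k/q_k = 1351/130
fundamental: x₁=1351, y₁=130  (since 1825201 − 108·16900 = 1)
(x_2, y_2) = (1351·1351 + 108·130·130, 1351·130 + 130·1351) = (3650401, 351260)
(x_3, y_3) = (1351·3650401 + 108·130·351260, 1351·351260 + 130·3650401) = (9863382151, 949104390)
(x_4, y_4) = (1351·9863382151 + 108·130·949104390, 1351·949104390 + 130·9863382151) = (26650854921601, 2564479710520)

1351 130
3650401 351260
9863382151 949104390
26650854921601 2564479710520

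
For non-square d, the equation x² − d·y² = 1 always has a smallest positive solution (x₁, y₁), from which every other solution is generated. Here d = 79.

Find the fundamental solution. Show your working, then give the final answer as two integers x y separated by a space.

d=79: √d = [8; 1,7,1,16] (ℓ=4, even), read p_3/q_3
a_0=8:  p_0=8·1+0=8,  q_0=8·0+1=1
a_1=1:  p_1=1·8+1=9,  q_1=1·1+0=1
a_2=7:  p_2=7·9+8=71,  q_2=7·1+1=8
a_3=1:  p_3=1·71+9=80,  q_3=1·8+1=9
→ (80, 9).  Check: 80²=6400, 79·9²=6399, difference 1.

80 9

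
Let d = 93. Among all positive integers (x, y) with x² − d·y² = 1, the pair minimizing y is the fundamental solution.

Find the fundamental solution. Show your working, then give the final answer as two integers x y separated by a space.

12151 1260

√93 → a₀=9, period (1,1,1,4,6,4,1,1,1,18); ℓ=10 even so k=9
step 0: (9, 1)  from 9·(1,0) + (0,1)
step 1: (10, 1)  from 1·(9,1) + (1,0)
step 2: (19, 2)  from 1·(10,1) + (9,1)
…
step 8: (7821, 811)  from 1·(4330,449) + (3491,362)
step 9: (12151, 1260)  from 1·(7821,811) + (4330,449)
fundamental: x₁=12151, y₁=1260  (since 147646801 − 93·1587600 = 1)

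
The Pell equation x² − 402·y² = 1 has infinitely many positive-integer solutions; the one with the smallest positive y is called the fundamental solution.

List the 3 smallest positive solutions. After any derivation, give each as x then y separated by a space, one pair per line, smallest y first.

401 20
321601 16040
257923601 12864060

√402 → a₀=20, period (20,40); ℓ=2 even so k=1
i=0: a=20 ⇒ p=20, q=1
i=1: a=20 ⇒ p=401, q=20
→ (401, 20).  Check: 401²=160801, 402·20²=160800, difference 1.
(401+20√402)^2 = 321601 + 16040√402
(401+20√402)^3 = 257923601 + 12864060√402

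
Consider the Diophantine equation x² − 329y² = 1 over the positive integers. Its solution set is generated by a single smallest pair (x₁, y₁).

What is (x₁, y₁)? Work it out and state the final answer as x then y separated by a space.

√329 → a₀=18, period (7,4,2,1,1,4,1,1,2,4,7,36); ℓ=12 even so k=11
a_0=18:  p_0=18·1+0=18,  q_0=18·0+1=1
…
a_9=2:  p_9=2·29366+16125=74857,  q_9=2·1619+889=4127
a_10=4:  p_10=4·74857+29366=328794,  q_10=4·4127+1619=18127
a_11=7:  p_11=7·328794+74857=2376415,  q_11=7·18127+4127=131016
→ (2376415, 131016).  Check: 2376415²=5647348252225, 329·131016²=5647348252224, difference 1.

2376415 131016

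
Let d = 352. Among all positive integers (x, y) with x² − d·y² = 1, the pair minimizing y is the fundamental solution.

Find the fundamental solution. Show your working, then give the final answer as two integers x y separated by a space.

77617 4137

[18; 1,3,5,9,5,3,1,36] for √352; ℓ=8 ⇒ convergent index 7
a_0=18:  p_0=18·1+0=18,  q_0=18·0+1=1
…
a_3=5:  p_3=5·75+19=394,  q_3=5·4+1=21
a_4=9:  p_4=9·394+75=3621,  q_4=9·21+4=193
…
a_6=3:  p_6=3·18499+3621=59118,  q_6=3·986+193=3151
a_7=1:  p_7=1·59118+18499=77617,  q_7=1·3151+986=4137
(x₁, y₁) = (77617, 4137);  77617² − 352·4137² = 1 ✓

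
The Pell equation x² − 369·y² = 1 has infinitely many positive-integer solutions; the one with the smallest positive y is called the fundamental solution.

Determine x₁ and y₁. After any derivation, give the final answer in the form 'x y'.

8396801 437120

√369 → a₀=19, period (4,1,3,2,7,4,7,2,3,1,4,38); ℓ=12 even so k=11
a_0=19:  p_0=19·1+0=19,  q_0=19·0+1=1
a_1=4:  p_1=4·19+1=77,  q_1=4·1+0=4
a_2=1:  p_2=1·77+19=96,  q_2=1·4+1=5
…
a_5=7:  p_5=7·826+365=6147,  q_5=7·43+19=320
…
a_10=1:  p_10=1·1364557+393504=1758061,  q_10=1·71036+20485=91521
a_11=4:  p_11=4·1758061+1364557=8396801,  q_11=4·91521+71036=437120
→ (8396801, 437120).  Check: 8396801²=70506267033601, 369·437120²=70506267033600, difference 1.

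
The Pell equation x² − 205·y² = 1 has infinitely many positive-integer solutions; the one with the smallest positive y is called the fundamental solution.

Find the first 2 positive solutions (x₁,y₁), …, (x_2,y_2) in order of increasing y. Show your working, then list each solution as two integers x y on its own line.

√205 = [14; 3,6,1,4,1,6,3,28, …], period ℓ=8 (even) → k=7
k=0  a_k=14  p_k/q_k = 14/1
k=1  a_k=3  p_k/q_k = 43/3
k=2  a_k=6  p_k/q_k = 272/19
k=3  a_k=1  p_k/q_k = 315/22
k=4  a_k=4  p_k/q_k = 1532/107
k=5  a_k=1  p_k/q_k = 1847/129
k=6  a_k=6  p_k/q_k = 12614/881
k=7  a_k=3  p_k/q_k = 39689/2772
(x₁, y₁) = (39689, 2772);  39689² − 205·2772² = 1 ✓
n=2: (39689,2772)∘(39689,2772) = (39689·39689+205·2772·2772, 39689·2772+2772·39689) = (3150433441,220035816)

39689 2772
3150433441 220035816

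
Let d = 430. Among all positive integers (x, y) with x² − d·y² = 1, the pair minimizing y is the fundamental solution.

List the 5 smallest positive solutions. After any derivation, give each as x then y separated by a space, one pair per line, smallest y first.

2862251 138030
16384961574001 790153011060
93795745300289010251 4523232492118854090
536933931562978654798296001 25893253447598574322902120
3073679365100040639604854765306251 148225981147280410676109712890150

√430 = [20; 1,2,1,3,1,…,2,1,40, …], period ℓ=14 (even) → k=13
a_0=20:  p_0=20·1+0=20,  q_0=20·0+1=1
a_1=1:  p_1=1·20+1=21,  q_1=1·1+0=1
…
a_3=1:  p_3=1·62+21=83,  q_3=1·3+1=4
a_4=3:  p_4=3·83+62=311,  q_4=3·4+3=15
a_5=1:  p_5=1·311+83=394,  q_5=1·15+4=19
a_6=6:  p_6=6·394+311=2675,  q_6=6·19+15=129
a_7=8:  p_7=8·2675+394=21794,  q_7=8·129+19=1051
a_8=6:  p_8=6·21794+2675=133439,  q_8=6·1051+129=6435
a_9=1:  p_9=1·133439+21794=155233,  q_9=1·6435+1051=7486
a_10=3:  p_10=3·155233+133439=599138,  q_10=3·7486+6435=28893
…
a_12=2:  p_12=2·754371+599138=2107880,  q_12=2·36379+28893=101651
a_13=1:  p_13=1·2107880+754371=2862251,  q_13=1·101651+36379=138030
(x₁, y₁) = (2862251, 138030);  2862251² − 430·138030² = 1 ✓
(2862251+138030√430)^2 = 16384961574001 + 790153011060√430
(2862251+138030√430)^3 = 93795745300289010251 + 4523232492118854090√430
(2862251+138030√430)^4 = 536933931562978654798296001 + 25893253447598574322902120√430
(2862251+138030√430)^5 = 3073679365100040639604854765306251 + 148225981147280410676109712890150√430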